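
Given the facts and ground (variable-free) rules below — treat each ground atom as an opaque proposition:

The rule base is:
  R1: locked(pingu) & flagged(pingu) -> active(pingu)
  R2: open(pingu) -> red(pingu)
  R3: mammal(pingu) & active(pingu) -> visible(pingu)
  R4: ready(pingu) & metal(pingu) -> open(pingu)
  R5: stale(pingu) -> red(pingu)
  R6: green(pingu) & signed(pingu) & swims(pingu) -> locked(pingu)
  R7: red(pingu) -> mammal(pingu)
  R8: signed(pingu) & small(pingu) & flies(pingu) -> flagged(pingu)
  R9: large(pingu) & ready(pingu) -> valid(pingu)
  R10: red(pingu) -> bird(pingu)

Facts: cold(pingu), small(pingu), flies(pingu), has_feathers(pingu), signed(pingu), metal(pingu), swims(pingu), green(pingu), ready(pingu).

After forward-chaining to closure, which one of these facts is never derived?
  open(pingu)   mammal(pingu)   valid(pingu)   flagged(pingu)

valid(pingu)

Round 1: R4 [ready(pingu) & metal(pingu) -> open(pingu)]; R6 [green(pingu) & signed(pingu) & swims(pingu) -> locked(pingu)]; R8 [signed(pingu) & small(pingu) & flies(pingu) -> flagged(pingu)]. New: open(pingu), locked(pingu), flagged(pingu).
Round 2: R1 [locked(pingu) & flagged(pingu) -> active(pingu)]; R2 [open(pingu) -> red(pingu)]. New: active(pingu), red(pingu).
Round 3: R7 [red(pingu) -> mammal(pingu)]; R10 [red(pingu) -> bird(pingu)]. New: mammal(pingu), bird(pingu).
Round 4: R3 [mammal(pingu) & active(pingu) -> visible(pingu)]. New: visible(pingu).
Derived: open(pingu) (round 1), mammal(pingu) (round 3), flagged(pingu) (round 1). valid(pingu) never appears in any round.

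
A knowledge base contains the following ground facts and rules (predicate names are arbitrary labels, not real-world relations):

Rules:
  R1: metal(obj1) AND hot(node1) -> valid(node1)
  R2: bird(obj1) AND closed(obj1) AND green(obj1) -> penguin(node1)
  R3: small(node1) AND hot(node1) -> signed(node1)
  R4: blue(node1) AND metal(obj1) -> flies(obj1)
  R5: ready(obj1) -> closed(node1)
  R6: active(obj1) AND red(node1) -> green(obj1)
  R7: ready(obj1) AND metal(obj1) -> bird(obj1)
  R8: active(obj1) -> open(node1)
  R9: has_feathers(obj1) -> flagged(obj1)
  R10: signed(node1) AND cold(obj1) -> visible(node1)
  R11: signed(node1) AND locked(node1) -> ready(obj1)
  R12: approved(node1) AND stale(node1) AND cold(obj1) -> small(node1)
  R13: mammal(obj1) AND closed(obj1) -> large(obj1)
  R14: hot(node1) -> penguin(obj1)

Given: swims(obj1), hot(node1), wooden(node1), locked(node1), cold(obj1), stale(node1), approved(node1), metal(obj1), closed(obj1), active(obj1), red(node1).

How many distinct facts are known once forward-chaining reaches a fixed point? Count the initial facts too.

22

Round 1 — R1, R6, R8, R12, R14, derive valid(node1), green(obj1), open(node1), small(node1), penguin(obj1).
Round 2 — R3, derive signed(node1).
Round 3 — R10, R11, derive visible(node1), ready(obj1).
Round 4 — R5, R7, derive closed(node1), bird(obj1).
Round 5 — R2, derive penguin(node1).
Closure: {active(obj1), approved(node1), bird(obj1), closed(node1), closed(obj1), cold(obj1), green(obj1), hot(node1), locked(node1), metal(obj1), open(node1), penguin(node1), penguin(obj1), ready(obj1), red(node1), signed(node1), small(node1), stale(node1), swims(obj1), valid(node1), visible(node1), wooden(node1)} — 22 facts.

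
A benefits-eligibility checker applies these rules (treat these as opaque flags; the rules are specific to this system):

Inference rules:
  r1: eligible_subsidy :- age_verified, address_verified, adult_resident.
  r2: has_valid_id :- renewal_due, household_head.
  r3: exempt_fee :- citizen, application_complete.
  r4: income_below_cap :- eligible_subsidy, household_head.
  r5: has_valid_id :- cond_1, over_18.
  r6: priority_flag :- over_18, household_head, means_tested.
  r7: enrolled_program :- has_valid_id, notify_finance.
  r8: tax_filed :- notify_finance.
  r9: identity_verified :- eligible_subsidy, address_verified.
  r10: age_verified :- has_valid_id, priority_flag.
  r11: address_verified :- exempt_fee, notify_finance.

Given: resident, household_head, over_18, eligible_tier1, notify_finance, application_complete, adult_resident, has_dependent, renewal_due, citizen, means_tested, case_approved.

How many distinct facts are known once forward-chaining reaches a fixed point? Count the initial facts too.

22

Round 1: r2 [has_valid_id :- renewal_due, household_head.]; r3 [exempt_fee :- citizen, application_complete.]; r6 [priority_flag :- over_18, household_head, means_tested.]; r8 [tax_filed :- notify_finance.]. New: has_valid_id, exempt_fee, priority_flag, tax_filed.
Round 2: r7 [enrolled_program :- has_valid_id, notify_finance.]; r10 [age_verified :- has_valid_id, priority_flag.]; r11 [address_verified :- exempt_fee, notify_finance.]. New: enrolled_program, age_verified, address_verified.
Round 3: r1 [eligible_subsidy :- age_verified, address_verified, adult_resident.]. New: eligible_subsidy.
Round 4: r4 [income_below_cap :- eligible_subsidy, household_head.]; r9 [identity_verified :- eligible_subsidy, address_verified.]. New: income_below_cap, identity_verified.
Closure: {address_verified, adult_resident, age_verified, application_complete, case_approved, citizen, eligible_subsidy, eligible_tier1, enrolled_program, exempt_fee, has_dependent, has_valid_id, household_head, identity_verified, income_below_cap, means_tested, notify_finance, over_18, priority_flag, renewal_due, resident, tax_filed} — 22 facts.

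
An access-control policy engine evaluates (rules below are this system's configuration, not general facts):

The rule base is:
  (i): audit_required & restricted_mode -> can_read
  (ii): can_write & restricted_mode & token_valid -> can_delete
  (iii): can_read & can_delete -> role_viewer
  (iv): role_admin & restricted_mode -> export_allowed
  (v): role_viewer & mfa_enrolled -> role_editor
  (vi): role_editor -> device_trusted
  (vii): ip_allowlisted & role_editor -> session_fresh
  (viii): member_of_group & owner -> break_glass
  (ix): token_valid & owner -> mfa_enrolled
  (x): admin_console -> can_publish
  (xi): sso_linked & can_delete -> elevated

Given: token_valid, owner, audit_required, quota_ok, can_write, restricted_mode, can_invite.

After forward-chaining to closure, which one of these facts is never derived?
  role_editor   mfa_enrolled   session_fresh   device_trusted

Round 1: (i) [audit_required & restricted_mode -> can_read]; (ii) [can_write & restricted_mode & token_valid -> can_delete]; (ix) [token_valid & owner -> mfa_enrolled]. New: can_read, can_delete, mfa_enrolled.
Round 2: (iii) [can_read & can_delete -> role_viewer]. New: role_viewer.
Round 3: (v) [role_viewer & mfa_enrolled -> role_editor]. New: role_editor.
Round 4: (vi) [role_editor -> device_trusted]. New: device_trusted.
Derived: role_editor (round 3), device_trusted (round 4), mfa_enrolled (round 1). session_fresh never appears in any round.

session_fresh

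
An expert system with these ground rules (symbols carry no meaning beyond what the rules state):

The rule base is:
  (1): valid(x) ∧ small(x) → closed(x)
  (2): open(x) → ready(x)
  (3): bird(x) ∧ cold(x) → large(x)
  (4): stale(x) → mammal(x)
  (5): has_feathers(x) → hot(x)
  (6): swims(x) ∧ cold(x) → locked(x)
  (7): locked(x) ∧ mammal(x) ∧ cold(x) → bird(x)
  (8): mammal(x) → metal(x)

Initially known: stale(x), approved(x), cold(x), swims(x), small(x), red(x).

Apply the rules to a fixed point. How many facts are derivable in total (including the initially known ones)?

11

Round 1: (4) [stale(x) → mammal(x)]; (6) [swims(x) ∧ cold(x) → locked(x)]. New: mammal(x), locked(x).
Round 2: (7) [locked(x) ∧ mammal(x) ∧ cold(x) → bird(x)]; (8) [mammal(x) → metal(x)]. New: bird(x), metal(x).
Round 3: (3) [bird(x) ∧ cold(x) → large(x)]. New: large(x).
Closure: {approved(x), bird(x), cold(x), large(x), locked(x), mammal(x), metal(x), red(x), small(x), stale(x), swims(x)} — 11 facts.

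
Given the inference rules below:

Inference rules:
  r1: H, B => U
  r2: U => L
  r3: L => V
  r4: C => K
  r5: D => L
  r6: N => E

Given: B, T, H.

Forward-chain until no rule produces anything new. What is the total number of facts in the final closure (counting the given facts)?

Round 1 — r1, derive U.
Round 2 — r2, derive L.
Round 3 — r3, derive V.
Closure: {B, H, L, T, U, V} — 6 facts.

6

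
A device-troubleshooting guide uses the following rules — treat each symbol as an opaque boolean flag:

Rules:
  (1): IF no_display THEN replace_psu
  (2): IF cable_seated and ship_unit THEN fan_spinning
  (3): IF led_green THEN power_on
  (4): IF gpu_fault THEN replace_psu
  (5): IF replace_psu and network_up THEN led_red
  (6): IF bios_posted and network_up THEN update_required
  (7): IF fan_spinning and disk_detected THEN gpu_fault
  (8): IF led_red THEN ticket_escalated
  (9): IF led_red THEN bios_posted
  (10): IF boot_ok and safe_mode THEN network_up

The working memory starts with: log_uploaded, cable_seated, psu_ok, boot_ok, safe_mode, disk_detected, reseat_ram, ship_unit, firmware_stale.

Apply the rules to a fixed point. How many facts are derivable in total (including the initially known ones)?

Round 1: (2) [IF cable_seated and ship_unit THEN fan_spinning]; (10) [IF boot_ok and safe_mode THEN network_up]. New: fan_spinning, network_up.
Round 2: (7) [IF fan_spinning and disk_detected THEN gpu_fault]. New: gpu_fault.
Round 3: (4) [IF gpu_fault THEN replace_psu]. New: replace_psu.
Round 4: (5) [IF replace_psu and network_up THEN led_red]. New: led_red.
Round 5: (8) [IF led_red THEN ticket_escalated]; (9) [IF led_red THEN bios_posted]. New: ticket_escalated, bios_posted.
Round 6: (6) [IF bios_posted and network_up THEN update_required]. New: update_required.
Closure: {bios_posted, boot_ok, cable_seated, disk_detected, fan_spinning, firmware_stale, gpu_fault, led_red, log_uploaded, network_up, psu_ok, replace_psu, reseat_ram, safe_mode, ship_unit, ticket_escalated, update_required} — 17 facts.

17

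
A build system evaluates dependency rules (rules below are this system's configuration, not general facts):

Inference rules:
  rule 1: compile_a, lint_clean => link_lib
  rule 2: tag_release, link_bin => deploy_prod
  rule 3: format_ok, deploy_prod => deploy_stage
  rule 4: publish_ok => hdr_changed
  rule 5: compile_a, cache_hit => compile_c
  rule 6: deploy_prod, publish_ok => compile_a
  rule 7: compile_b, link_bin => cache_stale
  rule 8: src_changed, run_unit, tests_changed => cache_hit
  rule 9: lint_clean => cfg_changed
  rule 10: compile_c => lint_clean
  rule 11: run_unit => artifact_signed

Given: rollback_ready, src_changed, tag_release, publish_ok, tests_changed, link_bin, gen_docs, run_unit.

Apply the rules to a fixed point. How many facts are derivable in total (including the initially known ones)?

Round 1: rule 2 [tag_release, link_bin => deploy_prod]; rule 4 [publish_ok => hdr_changed]; rule 8 [src_changed, run_unit, tests_changed => cache_hit]; rule 11 [run_unit => artifact_signed]. New: deploy_prod, hdr_changed, cache_hit, artifact_signed.
Round 2: rule 6 [deploy_prod, publish_ok => compile_a]. New: compile_a.
Round 3: rule 5 [compile_a, cache_hit => compile_c]. New: compile_c.
Round 4: rule 10 [compile_c => lint_clean]. New: lint_clean.
Round 5: rule 1 [compile_a, lint_clean => link_lib]; rule 9 [lint_clean => cfg_changed]. New: link_lib, cfg_changed.
Closure: {artifact_signed, cache_hit, cfg_changed, compile_a, compile_c, deploy_prod, gen_docs, hdr_changed, link_bin, link_lib, lint_clean, publish_ok, rollback_ready, run_unit, src_changed, tag_release, tests_changed} — 17 facts.

17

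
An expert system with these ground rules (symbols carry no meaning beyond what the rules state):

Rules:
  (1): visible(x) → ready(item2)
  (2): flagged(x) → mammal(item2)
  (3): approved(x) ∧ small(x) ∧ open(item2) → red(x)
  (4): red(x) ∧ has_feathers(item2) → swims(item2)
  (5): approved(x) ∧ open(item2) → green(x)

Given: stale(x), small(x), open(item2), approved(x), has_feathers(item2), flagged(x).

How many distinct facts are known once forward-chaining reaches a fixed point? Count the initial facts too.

Round 1: (2) [flagged(x) → mammal(item2)]; (3) [approved(x) ∧ small(x) ∧ open(item2) → red(x)]; (5) [approved(x) ∧ open(item2) → green(x)]. Adds mammal(item2), red(x), green(x).
Round 2: (4) [red(x) ∧ has_feathers(item2) → swims(item2)]. Adds swims(item2).
Closure: {approved(x), flagged(x), green(x), has_feathers(item2), mammal(item2), open(item2), red(x), small(x), stale(x), swims(item2)} — 10 facts.

10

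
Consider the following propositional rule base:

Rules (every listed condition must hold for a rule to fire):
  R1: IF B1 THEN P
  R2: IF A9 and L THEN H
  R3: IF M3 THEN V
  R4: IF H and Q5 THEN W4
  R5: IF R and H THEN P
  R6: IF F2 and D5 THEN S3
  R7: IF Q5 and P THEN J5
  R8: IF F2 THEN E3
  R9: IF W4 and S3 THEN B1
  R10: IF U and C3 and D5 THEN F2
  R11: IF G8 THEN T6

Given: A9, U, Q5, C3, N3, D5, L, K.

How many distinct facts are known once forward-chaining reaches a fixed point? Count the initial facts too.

Round 1: R2 [IF A9 and L THEN H]; R10 [IF U and C3 and D5 THEN F2]. New: H, F2.
Round 2: R4 [IF H and Q5 THEN W4]; R6 [IF F2 and D5 THEN S3]; R8 [IF F2 THEN E3]. New: W4, S3, E3.
Round 3: R9 [IF W4 and S3 THEN B1]. New: B1.
Round 4: R1 [IF B1 THEN P]. New: P.
Round 5: R7 [IF Q5 and P THEN J5]. New: J5.
Closure: {A9, B1, C3, D5, E3, F2, H, J5, K, L, N3, P, Q5, S3, U, W4} — 16 facts.

16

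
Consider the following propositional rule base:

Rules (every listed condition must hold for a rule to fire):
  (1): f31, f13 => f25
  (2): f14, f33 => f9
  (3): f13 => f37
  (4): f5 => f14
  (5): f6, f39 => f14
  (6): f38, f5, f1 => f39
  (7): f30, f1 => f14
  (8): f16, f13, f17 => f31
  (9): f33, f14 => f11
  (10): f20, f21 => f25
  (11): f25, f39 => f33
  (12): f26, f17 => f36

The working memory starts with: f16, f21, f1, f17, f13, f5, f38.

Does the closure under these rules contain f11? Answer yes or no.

Round 1 fires (3), (4), (6), (8), giving f37, f14, f39, f31.
Round 2 fires (1), giving f25.
Round 3 fires (11), giving f33.
Round 4 fires (2), (9), giving f9, f11.
f11 appears in round 4, so it is derivable.

yes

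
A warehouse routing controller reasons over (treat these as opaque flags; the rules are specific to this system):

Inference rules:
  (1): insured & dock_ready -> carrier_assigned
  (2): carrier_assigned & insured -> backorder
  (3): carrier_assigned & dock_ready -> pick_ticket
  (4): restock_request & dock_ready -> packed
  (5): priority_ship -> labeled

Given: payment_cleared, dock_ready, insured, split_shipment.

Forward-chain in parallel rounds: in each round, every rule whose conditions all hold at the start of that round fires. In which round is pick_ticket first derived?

2

Round 1 fires (1), giving carrier_assigned.
Round 2 fires (2), (3), giving backorder, pick_ticket.
pick_ticket first appears in round 2.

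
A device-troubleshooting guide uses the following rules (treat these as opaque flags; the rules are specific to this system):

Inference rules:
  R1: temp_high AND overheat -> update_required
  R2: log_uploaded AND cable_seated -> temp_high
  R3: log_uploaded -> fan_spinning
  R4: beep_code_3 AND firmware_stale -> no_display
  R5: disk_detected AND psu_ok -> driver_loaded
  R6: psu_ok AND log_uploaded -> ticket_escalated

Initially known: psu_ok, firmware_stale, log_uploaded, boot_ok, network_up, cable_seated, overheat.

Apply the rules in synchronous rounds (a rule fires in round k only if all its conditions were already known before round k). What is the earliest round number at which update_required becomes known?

Round 1: R2 [log_uploaded AND cable_seated -> temp_high]; R3 [log_uploaded -> fan_spinning]; R6 [psu_ok AND log_uploaded -> ticket_escalated]. Adds temp_high, fan_spinning, ticket_escalated.
Round 2: R1 [temp_high AND overheat -> update_required]. Adds update_required.
update_required first appears in round 2.

2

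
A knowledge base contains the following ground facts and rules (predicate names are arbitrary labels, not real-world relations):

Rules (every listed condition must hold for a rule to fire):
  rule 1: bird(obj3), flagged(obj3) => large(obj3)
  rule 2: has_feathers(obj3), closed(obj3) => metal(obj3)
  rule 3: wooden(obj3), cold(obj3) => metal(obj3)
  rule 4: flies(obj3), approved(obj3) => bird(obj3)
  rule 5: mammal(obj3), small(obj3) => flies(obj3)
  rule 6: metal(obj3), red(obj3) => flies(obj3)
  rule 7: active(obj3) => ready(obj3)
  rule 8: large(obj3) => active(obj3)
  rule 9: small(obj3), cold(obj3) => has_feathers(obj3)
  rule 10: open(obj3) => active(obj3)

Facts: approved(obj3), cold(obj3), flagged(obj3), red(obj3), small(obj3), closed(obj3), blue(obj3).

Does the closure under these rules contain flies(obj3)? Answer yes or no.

yes

Round 1: rule 9 [small(obj3), cold(obj3) => has_feathers(obj3)]. Adds has_feathers(obj3).
Round 2: rule 2 [has_feathers(obj3), closed(obj3) => metal(obj3)]. Adds metal(obj3).
Round 3: rule 6 [metal(obj3), red(obj3) => flies(obj3)]. Adds flies(obj3).
Round 4: rule 4 [flies(obj3), approved(obj3) => bird(obj3)]. Adds bird(obj3).
Round 5: rule 1 [bird(obj3), flagged(obj3) => large(obj3)]. Adds large(obj3).
Round 6: rule 8 [large(obj3) => active(obj3)]. Adds active(obj3).
Round 7: rule 7 [active(obj3) => ready(obj3)]. Adds ready(obj3).
flies(obj3) appears in round 3, so it is derivable.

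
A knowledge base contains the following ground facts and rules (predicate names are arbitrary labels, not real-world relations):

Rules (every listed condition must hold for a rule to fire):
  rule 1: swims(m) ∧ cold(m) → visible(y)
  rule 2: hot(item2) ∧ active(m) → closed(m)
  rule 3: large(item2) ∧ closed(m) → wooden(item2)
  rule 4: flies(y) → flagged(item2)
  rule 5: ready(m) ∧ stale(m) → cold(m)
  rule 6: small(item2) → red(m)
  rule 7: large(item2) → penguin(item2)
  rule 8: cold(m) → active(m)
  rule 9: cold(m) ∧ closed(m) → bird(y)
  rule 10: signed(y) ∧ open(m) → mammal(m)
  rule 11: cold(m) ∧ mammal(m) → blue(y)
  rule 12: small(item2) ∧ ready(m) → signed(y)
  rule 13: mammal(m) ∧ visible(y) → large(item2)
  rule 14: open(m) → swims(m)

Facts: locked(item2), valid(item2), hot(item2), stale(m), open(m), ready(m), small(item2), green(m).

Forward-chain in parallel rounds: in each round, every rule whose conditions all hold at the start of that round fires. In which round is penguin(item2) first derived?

4

Round 1: rule 5 [ready(m) ∧ stale(m) → cold(m)]; rule 6 [small(item2) → red(m)]; rule 12 [small(item2) ∧ ready(m) → signed(y)]; rule 14 [open(m) → swims(m)]. Adds cold(m), red(m), signed(y), swims(m).
Round 2: rule 1 [swims(m) ∧ cold(m) → visible(y)]; rule 8 [cold(m) → active(m)]; rule 10 [signed(y) ∧ open(m) → mammal(m)]. Adds visible(y), active(m), mammal(m).
Round 3: rule 2 [hot(item2) ∧ active(m) → closed(m)]; rule 11 [cold(m) ∧ mammal(m) → blue(y)]; rule 13 [mammal(m) ∧ visible(y) → large(item2)]. Adds closed(m), blue(y), large(item2).
Round 4: rule 3 [large(item2) ∧ closed(m) → wooden(item2)]; rule 7 [large(item2) → penguin(item2)]; rule 9 [cold(m) ∧ closed(m) → bird(y)]. Adds wooden(item2), penguin(item2), bird(y).
penguin(item2) first appears in round 4.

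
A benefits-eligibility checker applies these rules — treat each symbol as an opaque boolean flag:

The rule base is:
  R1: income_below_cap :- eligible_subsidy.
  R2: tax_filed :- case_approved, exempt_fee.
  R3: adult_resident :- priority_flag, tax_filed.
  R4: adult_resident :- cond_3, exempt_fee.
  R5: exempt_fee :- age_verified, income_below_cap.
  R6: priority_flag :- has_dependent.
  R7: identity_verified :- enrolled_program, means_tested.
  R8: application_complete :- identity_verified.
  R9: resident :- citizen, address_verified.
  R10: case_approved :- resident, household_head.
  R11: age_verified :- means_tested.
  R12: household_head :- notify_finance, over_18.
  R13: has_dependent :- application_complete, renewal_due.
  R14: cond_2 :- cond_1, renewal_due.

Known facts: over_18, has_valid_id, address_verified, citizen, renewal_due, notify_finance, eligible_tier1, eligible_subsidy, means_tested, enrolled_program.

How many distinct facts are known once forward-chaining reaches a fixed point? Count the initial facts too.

Round 1 — R1, R7, R9, R11, R12, derive income_below_cap, identity_verified, resident, age_verified, household_head.
Round 2 — R5, R8, R10, derive exempt_fee, application_complete, case_approved.
Round 3 — R2, R13, derive tax_filed, has_dependent.
Round 4 — R6, derive priority_flag.
Round 5 — R3, derive adult_resident.
Closure: {address_verified, adult_resident, age_verified, application_complete, case_approved, citizen, eligible_subsidy, eligible_tier1, enrolled_program, exempt_fee, has_dependent, has_valid_id, household_head, identity_verified, income_below_cap, means_tested, notify_finance, over_18, priority_flag, renewal_due, resident, tax_filed} — 22 facts.

22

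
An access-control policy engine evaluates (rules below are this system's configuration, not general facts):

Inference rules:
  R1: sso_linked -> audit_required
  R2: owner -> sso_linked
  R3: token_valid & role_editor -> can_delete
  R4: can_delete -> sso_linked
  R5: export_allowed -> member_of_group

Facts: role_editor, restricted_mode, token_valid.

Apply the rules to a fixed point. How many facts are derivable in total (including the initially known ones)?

[1] R3 [token_valid & role_editor -> can_delete]. ⇒ new: can_delete.
[2] R4 [can_delete -> sso_linked]. ⇒ new: sso_linked.
[3] R1 [sso_linked -> audit_required]. ⇒ new: audit_required.
Closure: {audit_required, can_delete, restricted_mode, role_editor, sso_linked, token_valid} — 6 facts.

6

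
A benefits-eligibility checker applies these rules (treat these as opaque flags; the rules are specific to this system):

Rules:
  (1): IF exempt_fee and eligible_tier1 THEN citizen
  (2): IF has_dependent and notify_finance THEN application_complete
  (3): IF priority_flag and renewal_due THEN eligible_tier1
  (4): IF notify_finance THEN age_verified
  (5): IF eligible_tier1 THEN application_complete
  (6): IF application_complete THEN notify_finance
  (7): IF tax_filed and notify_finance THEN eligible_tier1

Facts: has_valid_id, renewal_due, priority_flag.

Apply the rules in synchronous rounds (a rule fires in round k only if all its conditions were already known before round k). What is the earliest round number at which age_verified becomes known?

4

Round 1 — (3), derive eligible_tier1.
Round 2 — (5), derive application_complete.
Round 3 — (6), derive notify_finance.
Round 4 — (4), derive age_verified.
age_verified first appears in round 4.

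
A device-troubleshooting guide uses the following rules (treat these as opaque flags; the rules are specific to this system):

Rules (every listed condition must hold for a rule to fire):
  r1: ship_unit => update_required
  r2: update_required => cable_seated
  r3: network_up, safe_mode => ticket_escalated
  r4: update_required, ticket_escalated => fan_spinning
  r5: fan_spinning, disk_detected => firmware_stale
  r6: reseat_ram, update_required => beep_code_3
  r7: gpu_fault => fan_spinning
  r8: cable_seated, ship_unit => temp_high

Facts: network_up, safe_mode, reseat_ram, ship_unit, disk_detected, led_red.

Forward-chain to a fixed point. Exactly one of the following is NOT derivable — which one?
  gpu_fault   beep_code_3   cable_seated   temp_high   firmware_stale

[1] r1 [ship_unit => update_required]; r3 [network_up, safe_mode => ticket_escalated]. ⇒ new: update_required, ticket_escalated.
[2] r2 [update_required => cable_seated]; r4 [update_required, ticket_escalated => fan_spinning]; r6 [reseat_ram, update_required => beep_code_3]. ⇒ new: cable_seated, fan_spinning, beep_code_3.
[3] r5 [fan_spinning, disk_detected => firmware_stale]; r8 [cable_seated, ship_unit => temp_high]. ⇒ new: firmware_stale, temp_high.
Derived: temp_high (round 3), beep_code_3 (round 2), firmware_stale (round 3), cable_seated (round 2). gpu_fault never appears in any round.

gpu_fault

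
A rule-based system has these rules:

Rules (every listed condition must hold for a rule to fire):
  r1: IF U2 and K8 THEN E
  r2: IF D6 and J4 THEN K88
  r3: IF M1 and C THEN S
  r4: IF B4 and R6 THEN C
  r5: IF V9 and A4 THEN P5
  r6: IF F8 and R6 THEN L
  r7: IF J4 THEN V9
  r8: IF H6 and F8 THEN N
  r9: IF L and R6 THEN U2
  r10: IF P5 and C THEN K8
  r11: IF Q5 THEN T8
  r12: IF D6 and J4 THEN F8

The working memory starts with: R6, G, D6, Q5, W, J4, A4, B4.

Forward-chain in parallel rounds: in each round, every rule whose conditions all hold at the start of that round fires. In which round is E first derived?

Round 1: r2 [IF D6 and J4 THEN K88]; r4 [IF B4 and R6 THEN C]; r7 [IF J4 THEN V9]; r11 [IF Q5 THEN T8]; r12 [IF D6 and J4 THEN F8]. New: K88, C, V9, T8, F8.
Round 2: r5 [IF V9 and A4 THEN P5]; r6 [IF F8 and R6 THEN L]. New: P5, L.
Round 3: r9 [IF L and R6 THEN U2]; r10 [IF P5 and C THEN K8]. New: U2, K8.
Round 4: r1 [IF U2 and K8 THEN E]. New: E.
E first appears in round 4.

4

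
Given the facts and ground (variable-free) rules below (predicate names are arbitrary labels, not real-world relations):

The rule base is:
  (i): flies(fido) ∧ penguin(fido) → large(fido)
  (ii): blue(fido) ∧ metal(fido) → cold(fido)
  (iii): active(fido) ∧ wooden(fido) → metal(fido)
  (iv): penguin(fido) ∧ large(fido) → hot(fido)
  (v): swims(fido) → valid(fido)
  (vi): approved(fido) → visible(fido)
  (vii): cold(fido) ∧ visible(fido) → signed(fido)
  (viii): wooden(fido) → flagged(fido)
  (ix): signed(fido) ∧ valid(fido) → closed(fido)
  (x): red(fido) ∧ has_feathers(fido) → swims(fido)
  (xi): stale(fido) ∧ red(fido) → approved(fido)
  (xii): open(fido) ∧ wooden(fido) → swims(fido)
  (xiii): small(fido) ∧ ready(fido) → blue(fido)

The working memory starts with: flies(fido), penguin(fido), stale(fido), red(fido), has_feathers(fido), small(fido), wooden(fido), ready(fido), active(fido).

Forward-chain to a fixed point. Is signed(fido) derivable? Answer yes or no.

yes

[1] (i) [flies(fido) ∧ penguin(fido) → large(fido)]; (iii) [active(fido) ∧ wooden(fido) → metal(fido)]; (viii) [wooden(fido) → flagged(fido)]; (x) [red(fido) ∧ has_feathers(fido) → swims(fido)]; (xi) [stale(fido) ∧ red(fido) → approved(fido)]; (xiii) [small(fido) ∧ ready(fido) → blue(fido)]. ⇒ new: large(fido), metal(fido), flagged(fido), swims(fido), approved(fido), blue(fido).
[2] (ii) [blue(fido) ∧ metal(fido) → cold(fido)]; (iv) [penguin(fido) ∧ large(fido) → hot(fido)]; (v) [swims(fido) → valid(fido)]; (vi) [approved(fido) → visible(fido)]. ⇒ new: cold(fido), hot(fido), valid(fido), visible(fido).
[3] (vii) [cold(fido) ∧ visible(fido) → signed(fido)]. ⇒ new: signed(fido).
[4] (ix) [signed(fido) ∧ valid(fido) → closed(fido)]. ⇒ new: closed(fido).
signed(fido) appears in round 3, so it is derivable.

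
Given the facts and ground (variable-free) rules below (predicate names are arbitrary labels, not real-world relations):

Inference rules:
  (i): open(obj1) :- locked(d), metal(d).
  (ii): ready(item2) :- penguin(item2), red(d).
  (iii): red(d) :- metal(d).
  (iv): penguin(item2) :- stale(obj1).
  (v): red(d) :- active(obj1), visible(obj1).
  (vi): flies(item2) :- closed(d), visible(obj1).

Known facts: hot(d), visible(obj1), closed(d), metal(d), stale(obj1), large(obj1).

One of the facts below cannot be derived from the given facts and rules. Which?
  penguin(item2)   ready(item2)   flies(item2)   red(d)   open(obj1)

Round 1 — (iii), (iv), (vi), derive red(d), penguin(item2), flies(item2).
Round 2 — (ii), derive ready(item2).
Derived: flies(item2) (round 1), red(d) (round 1), ready(item2) (round 2), penguin(item2) (round 1). open(obj1) never appears in any round.

open(obj1)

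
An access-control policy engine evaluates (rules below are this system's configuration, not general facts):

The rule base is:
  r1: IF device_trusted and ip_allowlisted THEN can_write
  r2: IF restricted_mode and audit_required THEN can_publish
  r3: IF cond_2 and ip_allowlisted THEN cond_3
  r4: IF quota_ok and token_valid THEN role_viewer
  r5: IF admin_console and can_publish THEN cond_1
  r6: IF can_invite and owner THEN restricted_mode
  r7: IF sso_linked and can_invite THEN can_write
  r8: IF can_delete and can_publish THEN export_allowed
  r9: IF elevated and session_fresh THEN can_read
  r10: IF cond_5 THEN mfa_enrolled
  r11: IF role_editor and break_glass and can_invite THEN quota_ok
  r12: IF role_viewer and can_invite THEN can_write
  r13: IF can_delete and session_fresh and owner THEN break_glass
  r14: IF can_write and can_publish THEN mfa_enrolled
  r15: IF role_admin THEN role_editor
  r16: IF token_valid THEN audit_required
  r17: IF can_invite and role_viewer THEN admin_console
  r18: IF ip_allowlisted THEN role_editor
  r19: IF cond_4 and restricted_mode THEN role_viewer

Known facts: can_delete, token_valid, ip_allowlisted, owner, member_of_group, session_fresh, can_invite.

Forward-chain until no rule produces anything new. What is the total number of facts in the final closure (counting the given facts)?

19

[1] r6 [IF can_invite and owner THEN restricted_mode]; r13 [IF can_delete and session_fresh and owner THEN break_glass]; r16 [IF token_valid THEN audit_required]; r18 [IF ip_allowlisted THEN role_editor]. ⇒ new: restricted_mode, break_glass, audit_required, role_editor.
[2] r2 [IF restricted_mode and audit_required THEN can_publish]; r11 [IF role_editor and break_glass and can_invite THEN quota_ok]. ⇒ new: can_publish, quota_ok.
[3] r4 [IF quota_ok and token_valid THEN role_viewer]; r8 [IF can_delete and can_publish THEN export_allowed]. ⇒ new: role_viewer, export_allowed.
[4] r12 [IF role_viewer and can_invite THEN can_write]; r17 [IF can_invite and role_viewer THEN admin_console]. ⇒ new: can_write, admin_console.
[5] r5 [IF admin_console and can_publish THEN cond_1]; r14 [IF can_write and can_publish THEN mfa_enrolled]. ⇒ new: cond_1, mfa_enrolled.
Closure: {admin_console, audit_required, break_glass, can_delete, can_invite, can_publish, can_write, cond_1, export_allowed, ip_allowlisted, member_of_group, mfa_enrolled, owner, quota_ok, restricted_mode, role_editor, role_viewer, session_fresh, token_valid} — 19 facts.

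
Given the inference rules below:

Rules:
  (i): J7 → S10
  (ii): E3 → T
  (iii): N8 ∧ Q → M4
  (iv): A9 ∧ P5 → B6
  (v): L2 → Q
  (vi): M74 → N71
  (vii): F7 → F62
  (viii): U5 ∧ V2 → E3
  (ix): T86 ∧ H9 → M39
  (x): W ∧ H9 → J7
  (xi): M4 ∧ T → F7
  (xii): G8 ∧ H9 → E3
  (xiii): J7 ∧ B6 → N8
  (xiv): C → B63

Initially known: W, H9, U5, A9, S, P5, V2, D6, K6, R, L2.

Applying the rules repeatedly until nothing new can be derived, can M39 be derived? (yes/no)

no

[1] (iv) [A9 ∧ P5 → B6]; (v) [L2 → Q]; (viii) [U5 ∧ V2 → E3]; (x) [W ∧ H9 → J7]. ⇒ new: B6, Q, E3, J7.
[2] (i) [J7 → S10]; (ii) [E3 → T]; (xiii) [J7 ∧ B6 → N8]. ⇒ new: S10, T, N8.
[3] (iii) [N8 ∧ Q → M4]. ⇒ new: M4.
[4] (xi) [M4 ∧ T → F7]. ⇒ new: F7.
[5] (vii) [F7 → F62]. ⇒ new: F62.
Fixed point reached. M39 is concluded only by (ix); (ix) needs T86 (never derived).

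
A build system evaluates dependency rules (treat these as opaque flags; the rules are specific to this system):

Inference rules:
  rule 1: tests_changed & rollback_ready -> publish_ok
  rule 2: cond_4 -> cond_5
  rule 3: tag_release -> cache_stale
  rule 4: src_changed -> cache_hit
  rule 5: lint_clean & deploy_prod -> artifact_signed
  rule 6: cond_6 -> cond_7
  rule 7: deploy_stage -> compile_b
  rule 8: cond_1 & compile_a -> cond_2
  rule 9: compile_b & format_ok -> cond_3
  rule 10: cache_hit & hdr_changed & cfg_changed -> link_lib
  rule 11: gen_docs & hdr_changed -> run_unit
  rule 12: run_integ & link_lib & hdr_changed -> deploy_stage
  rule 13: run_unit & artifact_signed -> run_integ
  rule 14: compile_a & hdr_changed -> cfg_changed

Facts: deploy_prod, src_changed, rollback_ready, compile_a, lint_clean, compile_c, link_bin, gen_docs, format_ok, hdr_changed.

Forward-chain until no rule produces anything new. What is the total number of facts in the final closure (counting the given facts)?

19

Round 1 fires rule 4, rule 5, rule 11, rule 14, giving cache_hit, artifact_signed, run_unit, cfg_changed.
Round 2 fires rule 10, rule 13, giving link_lib, run_integ.
Round 3 fires rule 12, giving deploy_stage.
Round 4 fires rule 7, giving compile_b.
Round 5 fires rule 9, giving cond_3.
Closure: {artifact_signed, cache_hit, cfg_changed, compile_a, compile_b, compile_c, cond_3, deploy_prod, deploy_stage, format_ok, gen_docs, hdr_changed, link_bin, link_lib, lint_clean, rollback_ready, run_integ, run_unit, src_changed} — 19 facts.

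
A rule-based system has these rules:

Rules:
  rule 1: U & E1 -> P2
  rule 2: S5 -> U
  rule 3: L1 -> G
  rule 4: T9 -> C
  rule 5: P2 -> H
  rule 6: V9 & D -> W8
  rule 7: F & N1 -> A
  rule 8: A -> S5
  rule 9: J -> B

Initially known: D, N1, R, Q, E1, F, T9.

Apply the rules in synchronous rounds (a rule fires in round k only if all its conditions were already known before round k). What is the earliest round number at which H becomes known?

Round 1 — rule 4, rule 7, derive C, A.
Round 2 — rule 8, derive S5.
Round 3 — rule 2, derive U.
Round 4 — rule 1, derive P2.
Round 5 — rule 5, derive H.
H first appears in round 5.

5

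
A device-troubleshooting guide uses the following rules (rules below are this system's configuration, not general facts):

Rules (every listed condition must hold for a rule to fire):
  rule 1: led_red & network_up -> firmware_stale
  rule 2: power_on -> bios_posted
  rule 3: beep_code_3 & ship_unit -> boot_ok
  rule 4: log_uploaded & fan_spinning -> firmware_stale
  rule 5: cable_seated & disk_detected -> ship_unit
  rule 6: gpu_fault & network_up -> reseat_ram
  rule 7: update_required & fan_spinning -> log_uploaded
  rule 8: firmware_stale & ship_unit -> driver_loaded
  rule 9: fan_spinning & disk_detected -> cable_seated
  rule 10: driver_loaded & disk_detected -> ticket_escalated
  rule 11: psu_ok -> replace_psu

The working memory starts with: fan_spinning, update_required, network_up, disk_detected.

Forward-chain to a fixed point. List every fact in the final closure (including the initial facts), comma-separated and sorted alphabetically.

Round 1 fires rule 7, rule 9, giving log_uploaded, cable_seated.
Round 2 fires rule 4, rule 5, giving firmware_stale, ship_unit.
Round 3 fires rule 8, giving driver_loaded.
Round 4 fires rule 10, giving ticket_escalated.

cable_seated, disk_detected, driver_loaded, fan_spinning, firmware_stale, log_uploaded, network_up, ship_unit, ticket_escalated, update_required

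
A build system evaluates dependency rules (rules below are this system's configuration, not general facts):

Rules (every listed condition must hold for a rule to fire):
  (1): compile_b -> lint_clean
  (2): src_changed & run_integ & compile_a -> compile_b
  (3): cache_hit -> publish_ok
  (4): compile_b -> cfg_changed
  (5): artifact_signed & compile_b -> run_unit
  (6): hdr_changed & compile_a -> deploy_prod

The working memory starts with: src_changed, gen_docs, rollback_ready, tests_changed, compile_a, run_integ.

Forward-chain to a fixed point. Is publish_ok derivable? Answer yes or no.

no

Round 1: (2) [src_changed & run_integ & compile_a -> compile_b]. Adds compile_b.
Round 2: (1) [compile_b -> lint_clean]; (4) [compile_b -> cfg_changed]. Adds lint_clean, cfg_changed.
Fixed point reached. publish_ok is concluded only by (3); (3) needs cache_hit (never derived).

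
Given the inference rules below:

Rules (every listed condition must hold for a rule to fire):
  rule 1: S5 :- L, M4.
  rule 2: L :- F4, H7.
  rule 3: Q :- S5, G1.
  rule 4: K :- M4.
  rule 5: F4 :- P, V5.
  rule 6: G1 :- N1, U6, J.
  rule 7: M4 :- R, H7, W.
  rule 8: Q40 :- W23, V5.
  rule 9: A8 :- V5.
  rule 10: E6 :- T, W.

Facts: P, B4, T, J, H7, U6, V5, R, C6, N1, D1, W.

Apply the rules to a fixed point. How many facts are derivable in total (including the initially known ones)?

Round 1: rule 5 [F4 :- P, V5.]; rule 6 [G1 :- N1, U6, J.]; rule 7 [M4 :- R, H7, W.]; rule 9 [A8 :- V5.]; rule 10 [E6 :- T, W.]. New: F4, G1, M4, A8, E6.
Round 2: rule 2 [L :- F4, H7.]; rule 4 [K :- M4.]. New: L, K.
Round 3: rule 1 [S5 :- L, M4.]. New: S5.
Round 4: rule 3 [Q :- S5, G1.]. New: Q.
Closure: {A8, B4, C6, D1, E6, F4, G1, H7, J, K, L, M4, N1, P, Q, R, S5, T, U6, V5, W} — 21 facts.

21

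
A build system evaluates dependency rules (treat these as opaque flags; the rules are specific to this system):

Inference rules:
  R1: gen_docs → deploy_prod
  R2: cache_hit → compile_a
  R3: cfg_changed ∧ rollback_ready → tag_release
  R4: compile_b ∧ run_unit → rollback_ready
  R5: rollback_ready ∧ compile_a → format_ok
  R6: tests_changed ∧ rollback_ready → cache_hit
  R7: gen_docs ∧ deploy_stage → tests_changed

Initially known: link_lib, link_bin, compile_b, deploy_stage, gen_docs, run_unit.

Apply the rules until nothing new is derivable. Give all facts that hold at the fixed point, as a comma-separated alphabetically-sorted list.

cache_hit, compile_a, compile_b, deploy_prod, deploy_stage, format_ok, gen_docs, link_bin, link_lib, rollback_ready, run_unit, tests_changed

Round 1: R1 [gen_docs → deploy_prod]; R4 [compile_b ∧ run_unit → rollback_ready]; R7 [gen_docs ∧ deploy_stage → tests_changed]. Adds deploy_prod, rollback_ready, tests_changed.
Round 2: R6 [tests_changed ∧ rollback_ready → cache_hit]. Adds cache_hit.
Round 3: R2 [cache_hit → compile_a]. Adds compile_a.
Round 4: R5 [rollback_ready ∧ compile_a → format_ok]. Adds format_ok.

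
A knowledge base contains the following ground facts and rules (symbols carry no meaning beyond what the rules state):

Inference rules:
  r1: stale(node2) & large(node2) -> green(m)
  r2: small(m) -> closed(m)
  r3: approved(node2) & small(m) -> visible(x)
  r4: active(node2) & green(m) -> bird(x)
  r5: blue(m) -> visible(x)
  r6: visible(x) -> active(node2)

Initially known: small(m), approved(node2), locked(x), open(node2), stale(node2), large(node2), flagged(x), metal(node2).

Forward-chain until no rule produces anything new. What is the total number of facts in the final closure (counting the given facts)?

Round 1: r1 [stale(node2) & large(node2) -> green(m)]; r2 [small(m) -> closed(m)]; r3 [approved(node2) & small(m) -> visible(x)]. Adds green(m), closed(m), visible(x).
Round 2: r6 [visible(x) -> active(node2)]. Adds active(node2).
Round 3: r4 [active(node2) & green(m) -> bird(x)]. Adds bird(x).
Closure: {active(node2), approved(node2), bird(x), closed(m), flagged(x), green(m), large(node2), locked(x), metal(node2), open(node2), small(m), stale(node2), visible(x)} — 13 facts.

13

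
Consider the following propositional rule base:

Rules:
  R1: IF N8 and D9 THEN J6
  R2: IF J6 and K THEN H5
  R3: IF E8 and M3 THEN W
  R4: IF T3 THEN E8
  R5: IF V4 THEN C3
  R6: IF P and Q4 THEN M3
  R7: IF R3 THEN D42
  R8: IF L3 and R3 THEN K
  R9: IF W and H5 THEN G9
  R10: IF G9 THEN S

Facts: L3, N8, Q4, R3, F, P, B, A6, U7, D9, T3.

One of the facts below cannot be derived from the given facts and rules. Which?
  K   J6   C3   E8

[1] R1 [IF N8 and D9 THEN J6]; R4 [IF T3 THEN E8]; R6 [IF P and Q4 THEN M3]; R7 [IF R3 THEN D42]; R8 [IF L3 and R3 THEN K]. ⇒ new: J6, E8, M3, D42, K.
[2] R2 [IF J6 and K THEN H5]; R3 [IF E8 and M3 THEN W]. ⇒ new: H5, W.
[3] R9 [IF W and H5 THEN G9]. ⇒ new: G9.
[4] R10 [IF G9 THEN S]. ⇒ new: S.
Derived: K (round 1), E8 (round 1), J6 (round 1). C3 never appears in any round.

C3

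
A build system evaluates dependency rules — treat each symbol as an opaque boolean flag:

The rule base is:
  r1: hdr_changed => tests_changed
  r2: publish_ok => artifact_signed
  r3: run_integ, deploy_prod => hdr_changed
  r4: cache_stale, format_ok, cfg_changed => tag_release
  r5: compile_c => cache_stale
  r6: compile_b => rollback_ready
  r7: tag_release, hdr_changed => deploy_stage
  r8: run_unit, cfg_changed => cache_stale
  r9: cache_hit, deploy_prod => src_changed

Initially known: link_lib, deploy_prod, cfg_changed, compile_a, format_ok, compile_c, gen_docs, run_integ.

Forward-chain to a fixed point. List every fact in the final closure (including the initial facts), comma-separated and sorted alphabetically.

cache_stale, cfg_changed, compile_a, compile_c, deploy_prod, deploy_stage, format_ok, gen_docs, hdr_changed, link_lib, run_integ, tag_release, tests_changed

[1] r3 [run_integ, deploy_prod => hdr_changed]; r5 [compile_c => cache_stale]. ⇒ new: hdr_changed, cache_stale.
[2] r1 [hdr_changed => tests_changed]; r4 [cache_stale, format_ok, cfg_changed => tag_release]. ⇒ new: tests_changed, tag_release.
[3] r7 [tag_release, hdr_changed => deploy_stage]. ⇒ new: deploy_stage.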